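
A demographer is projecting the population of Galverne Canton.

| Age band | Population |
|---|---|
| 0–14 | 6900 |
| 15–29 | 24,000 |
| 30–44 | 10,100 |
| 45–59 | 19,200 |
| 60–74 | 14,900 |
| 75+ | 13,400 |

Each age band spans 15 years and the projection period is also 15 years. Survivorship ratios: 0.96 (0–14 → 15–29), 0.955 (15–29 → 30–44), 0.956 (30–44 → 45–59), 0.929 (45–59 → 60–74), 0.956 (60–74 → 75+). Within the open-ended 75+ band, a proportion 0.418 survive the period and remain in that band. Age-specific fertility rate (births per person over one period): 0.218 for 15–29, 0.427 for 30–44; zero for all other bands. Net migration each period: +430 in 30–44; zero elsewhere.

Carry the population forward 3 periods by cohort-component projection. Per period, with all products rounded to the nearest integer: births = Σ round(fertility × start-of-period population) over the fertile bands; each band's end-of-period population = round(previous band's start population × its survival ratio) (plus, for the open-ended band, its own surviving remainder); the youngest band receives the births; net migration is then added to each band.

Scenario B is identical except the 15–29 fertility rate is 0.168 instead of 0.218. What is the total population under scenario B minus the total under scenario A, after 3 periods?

-2069

Period 1.
Births: 24000 × 0.218 = 5232, 10100 × 0.427 = 4313 → 9545
15–29: 6900 × 0.96 = 6624
30–44: 24000 × 0.955 = 22920
45–59: 10100 × 0.956 = 9656
60–74: 19200 × 0.929 = 17837
75+: 14900 × 0.956 + 13400 × 0.418 = 14244 + 5601 = 19845
Net migration: 30–44 + 430 → 23350
Giving 9545 / 6624 / 23350 / 9656 / 17837 / 19845.
Period 2.
Births: 6624 × 0.218 = 1444, 23350 × 0.427 = 9970 → 11414
15–29: 9545 × 0.96 = 9163
30–44: 6624 × 0.955 = 6326
45–59: 23350 × 0.956 = 22323
60–74: 9656 × 0.929 = 8970
75+: 17837 × 0.956 + 19845 × 0.418 = 17052 + 8295 = 25347
Net migration: 30–44 + 430 → 6756
Giving 11414 / 9163 / 6756 / 22323 / 8970 / 25347.
Period 3.
Births: 9163 × 0.218 = 1998, 6756 × 0.427 = 2885 → 4883
15–29: 11414 × 0.96 = 10957
30–44: 9163 × 0.955 = 8751
45–59: 6756 × 0.956 = 6459
60–74: 22323 × 0.929 = 20738
75+: 8970 × 0.956 + 25347 × 0.418 = 8575 + 10595 = 19170
Net migration: 30–44 + 430 → 9181
Giving 4883 / 10957 / 9181 / 6459 / 20738 / 19170.
Scenario A total after 3 periods: 71388
Scenario B projection —
Period 1.
Births: 24000 × 0.168 = 4032, 10100 × 0.427 = 4313 → 8345
15–29: 6900 × 0.96 = 6624
30–44: 24000 × 0.955 = 22920
45–59: 10100 × 0.956 = 9656
60–74: 19200 × 0.929 = 17837
75+: 14900 × 0.956 + 13400 × 0.418 = 14244 + 5601 = 19845
Net migration: 30–44 + 430 → 23350
Giving 8345 / 6624 / 23350 / 9656 / 17837 / 19845.
Period 2.
Births: 6624 × 0.168 = 1113, 23350 × 0.427 = 9970 → 11083
15–29: 8345 × 0.96 = 8011
30–44: 6624 × 0.955 = 6326
45–59: 23350 × 0.956 = 22323
60–74: 9656 × 0.929 = 8970
75+: 17837 × 0.956 + 19845 × 0.418 = 17052 + 8295 = 25347
Net migration: 30–44 + 430 → 6756
Giving 11083 / 8011 / 6756 / 22323 / 8970 / 25347.
Period 3.
Births: 8011 × 0.168 = 1346, 6756 × 0.427 = 2885 → 4231
15–29: 11083 × 0.96 = 10640
30–44: 8011 × 0.955 = 7651
45–59: 6756 × 0.956 = 6459
60–74: 22323 × 0.929 = 20738
75+: 8970 × 0.956 + 25347 × 0.418 = 8575 + 10595 = 19170
Net migration: 30–44 + 430 → 8081
Giving 4231 / 10640 / 8081 / 6459 / 20738 / 19170.
Scenario B total after 3 periods: 69319
Difference B − A = 69319 − 71388 = -2069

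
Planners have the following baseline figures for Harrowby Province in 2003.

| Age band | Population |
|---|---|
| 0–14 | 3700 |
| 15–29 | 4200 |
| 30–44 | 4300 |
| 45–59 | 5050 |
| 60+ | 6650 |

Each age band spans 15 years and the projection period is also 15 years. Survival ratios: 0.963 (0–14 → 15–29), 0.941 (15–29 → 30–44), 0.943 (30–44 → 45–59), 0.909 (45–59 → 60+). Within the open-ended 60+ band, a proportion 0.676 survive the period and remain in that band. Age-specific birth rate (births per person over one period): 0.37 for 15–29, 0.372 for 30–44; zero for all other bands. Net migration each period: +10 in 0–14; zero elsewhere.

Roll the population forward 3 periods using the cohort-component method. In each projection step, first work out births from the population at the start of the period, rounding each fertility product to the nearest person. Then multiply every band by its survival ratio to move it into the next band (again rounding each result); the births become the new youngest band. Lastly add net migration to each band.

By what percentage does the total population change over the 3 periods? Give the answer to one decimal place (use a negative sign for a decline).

-11.6

Period 1.
Births: 4200 × 0.37 = 1554  |  4300 × 0.372 = 1600 → 3154
15–29: 3700 × 0.963 = 3563
30–44: 4200 × 0.941 = 3952
45–59: 4300 × 0.943 = 4055
60+: 5050 × 0.909 + 6650 × 0.676 = 4590 + 4495 = 9085
Net migration: 0–14 + 10 → 3164
Giving 3164 / 3563 / 3952 / 4055 / 9085.
Period 2.
Births: 3563 × 0.37 = 1318  |  3952 × 0.372 = 1470 → 2788
15–29: 3164 × 0.963 = 3047
30–44: 3563 × 0.941 = 3353
45–59: 3952 × 0.943 = 3727
60+: 4055 × 0.909 + 9085 × 0.676 = 3686 + 6141 = 9827
Net migration: 0–14 + 10 → 2798
Giving 2798 / 3047 / 3353 / 3727 / 9827.
Period 3.
Births: 3047 × 0.37 = 1127  |  3353 × 0.372 = 1247 → 2374
15–29: 2798 × 0.963 = 2694
30–44: 3047 × 0.941 = 2867
45–59: 3353 × 0.943 = 3162
60+: 3727 × 0.909 + 9827 × 0.676 = 3388 + 6643 = 10031
Net migration: 0–14 + 10 → 2384
Giving 2384 / 2694 / 2867 / 3162 / 10031.
Total: 23900 → 21138; change = -2762; percentage change = -11.6%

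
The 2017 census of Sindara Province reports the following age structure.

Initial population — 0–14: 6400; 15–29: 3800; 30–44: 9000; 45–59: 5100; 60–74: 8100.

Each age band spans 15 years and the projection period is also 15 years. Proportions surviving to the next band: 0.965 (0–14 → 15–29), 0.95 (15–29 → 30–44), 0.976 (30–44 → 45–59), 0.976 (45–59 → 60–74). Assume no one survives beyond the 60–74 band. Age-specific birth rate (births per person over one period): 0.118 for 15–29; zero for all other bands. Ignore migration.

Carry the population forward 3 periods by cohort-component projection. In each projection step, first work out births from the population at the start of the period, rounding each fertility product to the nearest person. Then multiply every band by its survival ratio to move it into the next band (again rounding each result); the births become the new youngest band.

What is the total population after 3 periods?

10328

Call the bands 1 to 5, youngest first.
— Period 1 —
Births: 3800 * 0.118 = 448
Band 2: 6400 * 0.965 = 6176
Band 3: 3800 * 0.95 = 3610
Band 4: 9000 * 0.976 = 8784
Band 5: 5100 * 0.976 = 4978
→ [448, 6176, 3610, 8784, 4978]
— Period 2 —
Births: 6176 * 0.118 = 729
Band 2: 448 * 0.965 = 432
Band 3: 6176 * 0.95 = 5867
Band 4: 3610 * 0.976 = 3523
Band 5: 8784 * 0.976 = 8573
→ [729, 432, 5867, 3523, 8573]
— Period 3 —
Births: 432 * 0.118 = 51
Band 2: 729 * 0.965 = 703
Band 3: 432 * 0.95 = 410
Band 4: 5867 * 0.976 = 5726
Band 5: 3523 * 0.976 = 3438
→ [51, 703, 410, 5726, 3438]
Total after period 3: 51 + 703 + 410 + 5726 + 3438 = 10328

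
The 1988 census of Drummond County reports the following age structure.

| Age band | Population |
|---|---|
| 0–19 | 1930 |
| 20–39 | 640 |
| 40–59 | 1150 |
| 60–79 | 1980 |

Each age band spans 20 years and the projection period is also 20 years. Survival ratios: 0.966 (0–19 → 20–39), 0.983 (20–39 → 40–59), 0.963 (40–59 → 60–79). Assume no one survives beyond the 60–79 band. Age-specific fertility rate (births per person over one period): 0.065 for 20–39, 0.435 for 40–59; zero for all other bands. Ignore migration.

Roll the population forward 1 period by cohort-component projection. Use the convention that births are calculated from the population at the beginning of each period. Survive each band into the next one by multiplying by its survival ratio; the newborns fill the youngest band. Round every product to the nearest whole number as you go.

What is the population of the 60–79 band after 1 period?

— Period 1 —
Births: 640 × 0.065 = 42 ; 1150 × 0.435 = 500 → 542
20–39: 1930 × 0.966 = 1864
40–59: 640 × 0.983 = 629
60–79: 1150 × 0.963 = 1107
End of period: [542, 1864, 629, 1107]

1107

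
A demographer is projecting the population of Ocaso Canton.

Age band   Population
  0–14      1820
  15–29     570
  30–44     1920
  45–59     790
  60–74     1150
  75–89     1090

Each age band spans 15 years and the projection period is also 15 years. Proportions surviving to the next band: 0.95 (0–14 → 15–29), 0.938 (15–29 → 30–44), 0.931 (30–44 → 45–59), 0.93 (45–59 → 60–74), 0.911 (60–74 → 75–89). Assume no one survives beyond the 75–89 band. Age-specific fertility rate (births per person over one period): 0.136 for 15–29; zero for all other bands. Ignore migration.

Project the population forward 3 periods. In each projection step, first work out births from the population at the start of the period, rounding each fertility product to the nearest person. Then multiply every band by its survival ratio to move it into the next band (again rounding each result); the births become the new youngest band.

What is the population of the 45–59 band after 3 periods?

1510

Period 1.
Births: 570 * 0.136 = 78
15–29: 1820 * 0.95 = 1729
30–44: 570 * 0.938 = 535
45–59: 1920 * 0.931 = 1788
60–74: 790 * 0.93 = 735
75–89: 1150 * 0.911 = 1048
Giving 78 / 1729 / 535 / 1788 / 735 / 1048.
Period 2.
Births: 1729 * 0.136 = 235
15–29: 78 * 0.95 = 74
30–44: 1729 * 0.938 = 1622
45–59: 535 * 0.931 = 498
60–74: 1788 * 0.93 = 1663
75–89: 735 * 0.911 = 670
Giving 235 / 74 / 1622 / 498 / 1663 / 670.
Period 3.
Births: 74 * 0.136 = 10
15–29: 235 * 0.95 = 223
30–44: 74 * 0.938 = 69
45–59: 1622 * 0.931 = 1510
60–74: 498 * 0.93 = 463
75–89: 1663 * 0.911 = 1515
Giving 10 / 223 / 69 / 1510 / 463 / 1515.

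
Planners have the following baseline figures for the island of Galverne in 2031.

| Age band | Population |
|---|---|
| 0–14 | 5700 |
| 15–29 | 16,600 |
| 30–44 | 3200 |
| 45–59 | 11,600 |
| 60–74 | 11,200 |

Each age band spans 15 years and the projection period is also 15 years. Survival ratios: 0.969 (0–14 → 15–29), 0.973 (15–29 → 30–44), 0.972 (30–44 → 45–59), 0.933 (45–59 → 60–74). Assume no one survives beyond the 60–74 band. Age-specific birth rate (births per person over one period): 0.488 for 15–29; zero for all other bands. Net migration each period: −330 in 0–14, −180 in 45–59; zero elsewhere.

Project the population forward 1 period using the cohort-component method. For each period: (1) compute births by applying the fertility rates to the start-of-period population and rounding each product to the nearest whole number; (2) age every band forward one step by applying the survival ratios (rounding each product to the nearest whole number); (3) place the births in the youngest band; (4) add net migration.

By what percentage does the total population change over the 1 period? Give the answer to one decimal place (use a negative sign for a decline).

-10.6

Numbering the groups 1..5 from youngest to oldest:
Period 1.
Births: 16600 × 0.488 = 8101
Group 2: 5700 × 0.969 = 5523
Group 3: 16600 × 0.973 = 16152
Group 4: 3200 × 0.972 = 3110
Group 5: 11600 × 0.933 = 10823
Net migration: Group 1 − 330 → 7771; Group 4 − 180 → 2930
Population now: 0–14=7771, 15–29=5523, 30–44=16152, 45–59=2930, 60–74=10823
Total: 48300 → 43199; change = -5101; percentage change = -10.6%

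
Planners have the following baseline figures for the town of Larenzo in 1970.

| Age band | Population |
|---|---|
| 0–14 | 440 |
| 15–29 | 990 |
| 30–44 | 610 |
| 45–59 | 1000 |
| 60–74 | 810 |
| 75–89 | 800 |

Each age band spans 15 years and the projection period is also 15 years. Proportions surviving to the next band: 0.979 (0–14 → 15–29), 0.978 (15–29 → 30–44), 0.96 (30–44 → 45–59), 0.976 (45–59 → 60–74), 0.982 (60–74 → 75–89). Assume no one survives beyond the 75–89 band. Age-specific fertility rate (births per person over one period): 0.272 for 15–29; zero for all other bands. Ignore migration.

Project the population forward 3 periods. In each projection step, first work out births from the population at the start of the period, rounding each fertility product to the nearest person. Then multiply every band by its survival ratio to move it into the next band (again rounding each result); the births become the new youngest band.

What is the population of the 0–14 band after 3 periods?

72

Call the groups 1 to 6, youngest first.
Period 1.
Births: 990 × 0.272 = 269
Group 2: 440 × 0.979 = 431
Group 3: 990 × 0.978 = 968
Group 4: 610 × 0.96 = 586
Group 5: 1000 × 0.976 = 976
Group 6: 810 × 0.982 = 795
Population now: 0–14=269, 15–29=431, 30–44=968, 45–59=586, 60–74=976, 75–89=795
Period 2.
Births: 431 × 0.272 = 117
Group 2: 269 × 0.979 = 263
Group 3: 431 × 0.978 = 422
Group 4: 968 × 0.96 = 929
Group 5: 586 × 0.976 = 572
Group 6: 976 × 0.982 = 958
Population now: 0–14=117, 15–29=263, 30–44=422, 45–59=929, 60–74=572, 75–89=958
Period 3.
Births: 263 × 0.272 = 72
Group 2: 117 × 0.979 = 115
Group 3: 263 × 0.978 = 257
Group 4: 422 × 0.96 = 405
Group 5: 929 × 0.976 = 907
Group 6: 572 × 0.982 = 562
Population now: 0–14=72, 15–29=115, 30–44=257, 45–59=405, 60–74=907, 75–89=562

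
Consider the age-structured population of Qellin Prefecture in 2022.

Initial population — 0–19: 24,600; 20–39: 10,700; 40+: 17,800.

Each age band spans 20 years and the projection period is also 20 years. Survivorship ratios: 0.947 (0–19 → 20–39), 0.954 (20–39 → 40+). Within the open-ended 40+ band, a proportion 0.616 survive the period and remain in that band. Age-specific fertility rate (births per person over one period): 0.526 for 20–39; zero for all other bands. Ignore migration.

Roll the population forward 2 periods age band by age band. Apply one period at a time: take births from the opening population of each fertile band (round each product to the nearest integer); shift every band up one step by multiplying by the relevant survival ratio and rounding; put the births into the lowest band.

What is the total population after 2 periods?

52851

After projecting period 1:
Births: 10700 × 0.526 = 5628
20–39: 24600 × 0.947 = 23296
40+: 10700 × 0.954 + 17800 × 0.616 = 10208 + 10965 = 21173
End of period: [5628, 23296, 21173]
After projecting period 2:
Births: 23296 × 0.526 = 12254
20–39: 5628 × 0.947 = 5330
40+: 23296 × 0.954 + 21173 × 0.616 = 22224 + 13043 = 35267
End of period: [12254, 5330, 35267]
Total after period 2: 12254 + 5330 + 35267 = 52851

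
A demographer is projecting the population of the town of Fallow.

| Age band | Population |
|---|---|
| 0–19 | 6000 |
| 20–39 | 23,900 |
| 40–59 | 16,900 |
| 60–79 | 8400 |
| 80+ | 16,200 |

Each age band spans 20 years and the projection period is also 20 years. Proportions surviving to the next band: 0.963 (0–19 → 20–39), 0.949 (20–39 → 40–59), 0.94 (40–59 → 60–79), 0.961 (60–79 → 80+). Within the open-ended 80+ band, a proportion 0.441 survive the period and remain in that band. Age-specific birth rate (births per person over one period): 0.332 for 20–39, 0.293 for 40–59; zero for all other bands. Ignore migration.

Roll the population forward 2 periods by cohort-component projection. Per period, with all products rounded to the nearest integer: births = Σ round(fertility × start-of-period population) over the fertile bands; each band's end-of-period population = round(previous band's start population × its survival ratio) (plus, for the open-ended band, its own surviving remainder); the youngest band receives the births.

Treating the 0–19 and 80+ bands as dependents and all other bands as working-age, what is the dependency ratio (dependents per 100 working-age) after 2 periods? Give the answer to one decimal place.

77.9

After projecting period 1:
Births: 23900 × 0.332 = 7935, 16900 × 0.293 = 4952 → 12887
20–39: 6000 × 0.963 = 5778
40–59: 23900 × 0.949 = 22681
60–79: 16900 × 0.94 = 15886
80+: 8400 × 0.961 + 16200 × 0.441 = 8072 + 7144 = 15216
Population now: 0–19=12887, 20–39=5778, 40–59=22681, 60–79=15886, 80+=15216
After projecting period 2:
Births: 5778 × 0.332 = 1918, 22681 × 0.293 = 6646 → 8564
20–39: 12887 × 0.963 = 12410
40–59: 5778 × 0.949 = 5483
60–79: 22681 × 0.94 = 21320
80+: 15886 × 0.961 + 15216 × 0.441 = 15266 + 6710 = 21976
Population now: 0–19=8564, 20–39=12410, 40–59=5483, 60–79=21320, 80+=21976
Dependents (band 0–19 + band 80+) = 8564 + 21976 = 30540; working-age = 39213; ratio = 30540/39213 × 100 = 77.9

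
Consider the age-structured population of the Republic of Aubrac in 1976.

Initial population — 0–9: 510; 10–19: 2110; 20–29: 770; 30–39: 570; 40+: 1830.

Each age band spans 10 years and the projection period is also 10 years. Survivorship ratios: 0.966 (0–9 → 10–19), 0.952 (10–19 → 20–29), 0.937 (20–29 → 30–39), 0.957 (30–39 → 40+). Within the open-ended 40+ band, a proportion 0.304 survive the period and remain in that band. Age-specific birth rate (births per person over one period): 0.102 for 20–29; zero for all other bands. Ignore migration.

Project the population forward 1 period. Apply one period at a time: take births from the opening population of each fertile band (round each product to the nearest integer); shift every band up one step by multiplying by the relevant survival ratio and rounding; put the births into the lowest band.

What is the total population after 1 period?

Call the groups 1 to 5, youngest first.
Period 1:
Births: 770 * 0.102 = 79
Group 2: 510 * 0.966 = 493
Group 3: 2110 * 0.952 = 2009
Group 4: 770 * 0.937 = 721
Group 5: 570 * 0.957 + 1830 * 0.304 = 545 + 556 = 1101
End of period: [79, 493, 2009, 721, 1101]
Total after period 1: 79 + 493 + 2009 + 721 + 1101 = 4403

4403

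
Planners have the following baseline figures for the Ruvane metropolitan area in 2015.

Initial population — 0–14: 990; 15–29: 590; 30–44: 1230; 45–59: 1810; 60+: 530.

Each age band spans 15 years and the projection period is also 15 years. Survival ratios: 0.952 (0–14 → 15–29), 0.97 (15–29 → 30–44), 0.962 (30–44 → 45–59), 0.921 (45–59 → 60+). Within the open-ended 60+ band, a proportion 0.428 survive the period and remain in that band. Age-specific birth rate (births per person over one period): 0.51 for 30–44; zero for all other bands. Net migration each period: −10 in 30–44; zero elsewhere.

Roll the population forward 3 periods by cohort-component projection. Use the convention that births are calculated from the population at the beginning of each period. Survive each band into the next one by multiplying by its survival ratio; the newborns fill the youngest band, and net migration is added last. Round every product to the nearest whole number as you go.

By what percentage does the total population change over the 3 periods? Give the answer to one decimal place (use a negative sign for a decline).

-32.3

— Period 1 —
Births: 1230 × 0.51 = 627
15–29: 990 × 0.952 = 942
30–44: 590 × 0.97 = 572
45–59: 1230 × 0.962 = 1183
60+: 1810 × 0.921 + 530 × 0.428 = 1667 + 227 = 1894
Net migration: 30–44 − 10 → 562
End of period: [627, 942, 562, 1183, 1894]
— Period 2 —
Births: 562 × 0.51 = 287
15–29: 627 × 0.952 = 597
30–44: 942 × 0.97 = 914
45–59: 562 × 0.962 = 541
60+: 1183 × 0.921 + 1894 × 0.428 = 1090 + 811 = 1901
Net migration: 30–44 − 10 → 904
End of period: [287, 597, 904, 541, 1901]
— Period 3 —
Births: 904 × 0.51 = 461
15–29: 287 × 0.952 = 273
30–44: 597 × 0.97 = 579
45–59: 904 × 0.962 = 870
60+: 541 × 0.921 + 1901 × 0.428 = 498 + 814 = 1312
Net migration: 30–44 − 10 → 569
End of period: [461, 273, 569, 870, 1312]
Total: 5150 → 3485; change = -1665; percentage change = -32.3%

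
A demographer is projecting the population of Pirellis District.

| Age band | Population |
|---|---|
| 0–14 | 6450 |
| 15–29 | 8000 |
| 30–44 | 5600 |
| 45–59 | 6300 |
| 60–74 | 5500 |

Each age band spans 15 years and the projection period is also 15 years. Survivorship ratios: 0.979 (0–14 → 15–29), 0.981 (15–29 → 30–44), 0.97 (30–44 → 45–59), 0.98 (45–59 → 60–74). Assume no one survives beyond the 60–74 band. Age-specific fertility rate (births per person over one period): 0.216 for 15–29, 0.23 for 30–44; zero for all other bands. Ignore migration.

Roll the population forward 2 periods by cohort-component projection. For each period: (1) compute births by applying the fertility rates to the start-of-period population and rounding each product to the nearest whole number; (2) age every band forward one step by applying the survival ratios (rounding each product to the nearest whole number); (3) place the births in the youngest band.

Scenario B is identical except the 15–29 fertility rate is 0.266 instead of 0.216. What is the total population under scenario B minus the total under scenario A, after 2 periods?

(Groups numbered youngest = 1 to oldest = 5.)
Period 1.
Births: 8000 * 0.216 = 1728  |  5600 * 0.23 = 1288 → total 3016
Group 2: 6450 * 0.979 = 6315
Group 3: 8000 * 0.981 = 7848
Group 4: 5600 * 0.97 = 5432
Group 5: 6300 * 0.98 = 6174
End of period: [3016, 6315, 7848, 5432, 6174]
Period 2.
Births: 6315 * 0.216 = 1364  |  7848 * 0.23 = 1805 → total 3169
Group 2: 3016 * 0.979 = 2953
Group 3: 6315 * 0.981 = 6195
Group 4: 7848 * 0.97 = 7613
Group 5: 5432 * 0.98 = 5323
End of period: [3169, 2953, 6195, 7613, 5323]
Scenario A total after 2 periods: 25253
Scenario B projection —
Period 1.
Births: 8000 * 0.266 = 2128  |  5600 * 0.23 = 1288 → total 3416
Group 2: 6450 * 0.979 = 6315
Group 3: 8000 * 0.981 = 7848
Group 4: 5600 * 0.97 = 5432
Group 5: 6300 * 0.98 = 6174
End of period: [3416, 6315, 7848, 5432, 6174]
Period 2.
Births: 6315 * 0.266 = 1680  |  7848 * 0.23 = 1805 → total 3485
Group 2: 3416 * 0.979 = 3344
Group 3: 6315 * 0.981 = 6195
Group 4: 7848 * 0.97 = 7613
Group 5: 5432 * 0.98 = 5323
End of period: [3485, 3344, 6195, 7613, 5323]
Scenario B total after 2 periods: 25960
Difference B − A = 25960 − 25253 = 707

707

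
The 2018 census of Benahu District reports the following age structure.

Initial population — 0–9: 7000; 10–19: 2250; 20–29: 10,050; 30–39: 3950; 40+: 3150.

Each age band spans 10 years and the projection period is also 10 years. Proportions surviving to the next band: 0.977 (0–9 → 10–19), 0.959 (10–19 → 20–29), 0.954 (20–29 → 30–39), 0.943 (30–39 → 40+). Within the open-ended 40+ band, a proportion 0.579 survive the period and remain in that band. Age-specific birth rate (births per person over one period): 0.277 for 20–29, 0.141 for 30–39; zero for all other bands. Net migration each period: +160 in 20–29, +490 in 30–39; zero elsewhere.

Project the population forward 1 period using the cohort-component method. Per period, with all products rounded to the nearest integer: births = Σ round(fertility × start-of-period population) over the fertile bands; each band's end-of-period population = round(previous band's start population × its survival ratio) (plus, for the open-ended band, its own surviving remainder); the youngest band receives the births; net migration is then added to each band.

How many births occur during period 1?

Let group 1 be 0–9 through group 5 = 40+.
Period 1:
Births: 10050 * 0.277 = 2784 ; 3950 * 0.141 = 557 — total 3341
Group 2: 7000 * 0.977 = 6839
Group 3: 2250 * 0.959 = 2158
Group 4: 10050 * 0.954 = 9588
Group 5: 3950 * 0.943 + 3150 * 0.579 = 3725 + 1824 = 5549
Net migration: Group 3 + 160 → 2318; Group 4 + 490 → 10078
Population now: 0–9=3341, 10–19=6839, 20–29=2318, 30–39=10078, 40+=5549

3341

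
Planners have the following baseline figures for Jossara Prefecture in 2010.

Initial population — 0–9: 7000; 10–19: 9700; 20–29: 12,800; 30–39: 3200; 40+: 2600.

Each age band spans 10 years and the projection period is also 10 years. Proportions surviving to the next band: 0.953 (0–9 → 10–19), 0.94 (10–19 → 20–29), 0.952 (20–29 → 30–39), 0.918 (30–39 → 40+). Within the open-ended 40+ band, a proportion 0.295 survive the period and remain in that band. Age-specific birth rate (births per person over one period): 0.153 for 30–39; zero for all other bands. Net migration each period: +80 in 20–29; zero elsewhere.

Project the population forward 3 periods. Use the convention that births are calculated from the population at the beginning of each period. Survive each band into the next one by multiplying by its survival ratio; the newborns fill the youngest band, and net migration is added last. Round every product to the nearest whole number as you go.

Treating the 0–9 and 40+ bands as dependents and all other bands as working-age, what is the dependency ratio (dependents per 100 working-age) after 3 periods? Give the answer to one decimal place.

Period 1:
Births: 3200 × 0.153 = 490
10–19: 7000 × 0.953 = 6671
20–29: 9700 × 0.94 = 9118
30–39: 12800 × 0.952 = 12186
40+: 3200 × 0.918 + 2600 × 0.295 = 2938 + 767 = 3705
Net migration: 20–29 + 80 → 9198
Population now: 0–9=490, 10–19=6671, 20–29=9198, 30–39=12186, 40+=3705
Period 2:
Births: 12186 × 0.153 = 1864
10–19: 490 × 0.953 = 467
20–29: 6671 × 0.94 = 6271
30–39: 9198 × 0.952 = 8756
40+: 12186 × 0.918 + 3705 × 0.295 = 11187 + 1093 = 12280
Net migration: 20–29 + 80 → 6351
Population now: 0–9=1864, 10–19=467, 20–29=6351, 30–39=8756, 40+=12280
Period 3:
Births: 8756 × 0.153 = 1340
10–19: 1864 × 0.953 = 1776
20–29: 467 × 0.94 = 439
30–39: 6351 × 0.952 = 6046
40+: 8756 × 0.918 + 12280 × 0.295 = 8038 + 3623 = 11661
Net migration: 20–29 + 80 → 519
Population now: 0–9=1340, 10–19=1776, 20–29=519, 30–39=6046, 40+=11661
Dependents (band 0–9 + band 40+) = 1340 + 11661 = 13001; working-age = 8341; ratio = 13001/8341 × 100 = 155.9

155.9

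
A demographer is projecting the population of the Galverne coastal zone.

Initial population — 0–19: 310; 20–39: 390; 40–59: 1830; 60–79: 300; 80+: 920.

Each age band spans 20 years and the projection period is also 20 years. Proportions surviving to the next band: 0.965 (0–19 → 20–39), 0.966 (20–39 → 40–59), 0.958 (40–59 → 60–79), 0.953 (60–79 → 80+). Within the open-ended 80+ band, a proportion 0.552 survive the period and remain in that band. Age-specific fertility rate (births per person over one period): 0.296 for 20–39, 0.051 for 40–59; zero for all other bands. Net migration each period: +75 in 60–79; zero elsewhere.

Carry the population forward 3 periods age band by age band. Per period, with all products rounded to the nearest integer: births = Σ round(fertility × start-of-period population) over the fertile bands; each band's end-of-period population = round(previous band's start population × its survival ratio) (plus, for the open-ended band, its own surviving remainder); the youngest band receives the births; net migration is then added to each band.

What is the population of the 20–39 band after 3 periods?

104

[period 1]
Births: 390 * 0.296 = 115, 1830 * 0.051 = 93 — total 208
20–39: 310 * 0.965 = 299
40–59: 390 * 0.966 = 377
60–79: 1830 * 0.958 = 1753
80+: 300 * 0.953 + 920 * 0.552 = 286 + 508 = 794
Net migration: 60–79 + 75 → 1828
Giving 208 / 299 / 377 / 1828 / 794.
[period 2]
Births: 299 * 0.296 = 89, 377 * 0.051 = 19 — total 108
20–39: 208 * 0.965 = 201
40–59: 299 * 0.966 = 289
60–79: 377 * 0.958 = 361
80+: 1828 * 0.953 + 794 * 0.552 = 1742 + 438 = 2180
Net migration: 60–79 + 75 → 436
Giving 108 / 201 / 289 / 436 / 2180.
[period 3]
Births: 201 * 0.296 = 59, 289 * 0.051 = 15 — total 74
20–39: 108 * 0.965 = 104
40–59: 201 * 0.966 = 194
60–79: 289 * 0.958 = 277
80+: 436 * 0.953 + 2180 * 0.552 = 416 + 1203 = 1619
Net migration: 60–79 + 75 → 352
Giving 74 / 104 / 194 / 352 / 1619.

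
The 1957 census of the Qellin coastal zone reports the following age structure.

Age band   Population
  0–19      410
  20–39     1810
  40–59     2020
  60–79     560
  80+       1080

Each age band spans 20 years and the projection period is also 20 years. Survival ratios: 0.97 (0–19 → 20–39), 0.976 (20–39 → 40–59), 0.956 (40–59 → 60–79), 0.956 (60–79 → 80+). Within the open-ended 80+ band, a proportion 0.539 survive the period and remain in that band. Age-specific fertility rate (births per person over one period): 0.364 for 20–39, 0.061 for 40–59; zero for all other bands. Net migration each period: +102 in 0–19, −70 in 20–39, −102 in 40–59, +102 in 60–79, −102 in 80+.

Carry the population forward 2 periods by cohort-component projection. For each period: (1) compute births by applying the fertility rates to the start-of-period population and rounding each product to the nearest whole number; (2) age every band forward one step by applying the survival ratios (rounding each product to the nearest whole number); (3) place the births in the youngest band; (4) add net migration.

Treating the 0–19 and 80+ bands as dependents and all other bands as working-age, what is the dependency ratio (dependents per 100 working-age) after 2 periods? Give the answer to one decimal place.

100.5

Period 1:
Births: 1810 × 0.364 = 659  |  2020 × 0.061 = 123 — total 782
20–39: 410 × 0.97 = 398
40–59: 1810 × 0.976 = 1767
60–79: 2020 × 0.956 = 1931
80+: 560 × 0.956 + 1080 × 0.539 = 535 + 582 = 1117
Net migration: 0–19 + 102 → 884; 20–39 − 70 → 328; 40–59 − 102 → 1665; 60–79 + 102 → 2033; 80+ − 102 → 1015
Population now: 0–19=884, 20–39=328, 40–59=1665, 60–79=2033, 80+=1015
Period 2:
Births: 328 × 0.364 = 119  |  1665 × 0.061 = 102 — total 221
20–39: 884 × 0.97 = 857
40–59: 328 × 0.976 = 320
60–79: 1665 × 0.956 = 1592
80+: 2033 × 0.956 + 1015 × 0.539 = 1944 + 547 = 2491
Net migration: 0–19 + 102 → 323; 20–39 − 70 → 787; 40–59 − 102 → 218; 60–79 + 102 → 1694; 80+ − 102 → 2389
Population now: 0–19=323, 20–39=787, 40–59=218, 60–79=1694, 80+=2389
Dependents (band 0–19 + band 80+) = 323 + 2389 = 2712; working-age = 2699; ratio = 2712/2699 × 100 = 100.5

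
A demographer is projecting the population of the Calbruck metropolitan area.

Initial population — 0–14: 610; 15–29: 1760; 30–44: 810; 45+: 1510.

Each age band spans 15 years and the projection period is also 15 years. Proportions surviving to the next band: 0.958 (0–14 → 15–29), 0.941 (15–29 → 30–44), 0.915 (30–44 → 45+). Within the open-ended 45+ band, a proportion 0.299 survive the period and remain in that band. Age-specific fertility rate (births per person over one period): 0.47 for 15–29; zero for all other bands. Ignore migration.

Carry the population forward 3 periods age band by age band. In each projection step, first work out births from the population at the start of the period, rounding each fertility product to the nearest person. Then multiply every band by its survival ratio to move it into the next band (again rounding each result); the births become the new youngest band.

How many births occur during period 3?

372

After projecting period 1:
Births: 1760 × 0.47 = 827
15–29: 610 × 0.958 = 584
30–44: 1760 × 0.941 = 1656
45+: 810 × 0.915 + 1510 × 0.299 = 741 + 451 = 1192
→ [827, 584, 1656, 1192]
After projecting period 2:
Births: 584 × 0.47 = 274
15–29: 827 × 0.958 = 792
30–44: 584 × 0.941 = 550
45+: 1656 × 0.915 + 1192 × 0.299 = 1515 + 356 = 1871
→ [274, 792, 550, 1871]
After projecting period 3:
Births: 792 × 0.47 = 372
15–29: 274 × 0.958 = 262
30–44: 792 × 0.941 = 745
45+: 550 × 0.915 + 1871 × 0.299 = 503 + 559 = 1062
→ [372, 262, 745, 1062]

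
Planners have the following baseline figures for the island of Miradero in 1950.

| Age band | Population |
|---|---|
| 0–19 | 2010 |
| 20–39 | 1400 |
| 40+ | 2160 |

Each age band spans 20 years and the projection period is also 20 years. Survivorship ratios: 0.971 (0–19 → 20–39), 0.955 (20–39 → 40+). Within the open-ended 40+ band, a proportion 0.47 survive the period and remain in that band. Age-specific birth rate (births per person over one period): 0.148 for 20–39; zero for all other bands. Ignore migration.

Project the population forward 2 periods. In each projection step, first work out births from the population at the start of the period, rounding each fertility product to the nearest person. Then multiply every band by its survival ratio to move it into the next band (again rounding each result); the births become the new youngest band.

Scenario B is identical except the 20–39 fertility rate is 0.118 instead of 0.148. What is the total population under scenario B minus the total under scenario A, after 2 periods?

Period 1.
Births: 1400 × 0.148 = 207
20–39: 2010 × 0.971 = 1952
40+: 1400 × 0.955 + 2160 × 0.47 = 1337 + 1015 = 2352
Giving 207 / 1952 / 2352.
Period 2.
Births: 1952 × 0.148 = 289
20–39: 207 × 0.971 = 201
40+: 1952 × 0.955 + 2352 × 0.47 = 1864 + 1105 = 2969
Giving 289 / 201 / 2969.
Scenario A total after 2 periods: 3459
Scenario B projection —
Period 1.
Births: 1400 × 0.118 = 165
20–39: 2010 × 0.971 = 1952
40+: 1400 × 0.955 + 2160 × 0.47 = 1337 + 1015 = 2352
Giving 165 / 1952 / 2352.
Period 2.
Births: 1952 × 0.118 = 230
20–39: 165 × 0.971 = 160
40+: 1952 × 0.955 + 2352 × 0.47 = 1864 + 1105 = 2969
Giving 230 / 160 / 2969.
Scenario B total after 2 periods: 3359
Difference B − A = 3359 − 3459 = -100

-100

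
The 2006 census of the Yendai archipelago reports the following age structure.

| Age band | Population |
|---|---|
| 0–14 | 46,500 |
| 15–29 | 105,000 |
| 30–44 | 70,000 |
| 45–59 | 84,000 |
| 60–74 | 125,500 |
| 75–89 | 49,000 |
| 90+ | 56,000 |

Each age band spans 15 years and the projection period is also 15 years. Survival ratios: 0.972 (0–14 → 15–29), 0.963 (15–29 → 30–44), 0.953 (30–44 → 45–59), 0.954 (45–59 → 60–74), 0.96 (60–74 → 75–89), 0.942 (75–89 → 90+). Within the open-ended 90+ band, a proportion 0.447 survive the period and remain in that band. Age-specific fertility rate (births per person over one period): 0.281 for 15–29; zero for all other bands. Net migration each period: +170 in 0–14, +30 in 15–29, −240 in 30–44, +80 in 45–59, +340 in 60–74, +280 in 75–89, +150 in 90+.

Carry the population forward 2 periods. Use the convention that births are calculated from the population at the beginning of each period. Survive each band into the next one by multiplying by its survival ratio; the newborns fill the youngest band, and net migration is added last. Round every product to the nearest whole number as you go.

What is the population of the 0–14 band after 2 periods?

12879

Numbering the bands 1..7 from youngest to oldest:
Period 1.
Births: 105000 × 0.281 = 29505
Band 2: 46500 × 0.972 = 45198
Band 3: 105000 × 0.963 = 101115
Band 4: 70000 × 0.953 = 66710
Band 5: 84000 × 0.954 = 80136
Band 6: 125500 × 0.96 = 120480
Band 7: 49000 × 0.942 + 56000 × 0.447 = 46158 + 25032 = 71190
Net migration: Band 1 + 170 → 29675; Band 2 + 30 → 45228; Band 3 − 240 → 100875; Band 4 + 80 → 66790; Band 5 + 340 → 80476; Band 6 + 280 → 120760; Band 7 + 150 → 71340
→ [29675, 45228, 100875, 66790, 80476, 120760, 71340]
Period 2.
Births: 45228 × 0.281 = 12709
Band 2: 29675 × 0.972 = 28844
Band 3: 45228 × 0.963 = 43555
Band 4: 100875 × 0.953 = 96134
Band 5: 66790 × 0.954 = 63718
Band 6: 80476 × 0.96 = 77257
Band 7: 120760 × 0.942 + 71340 × 0.447 = 113756 + 31889 = 145645
Net migration: Band 1 + 170 → 12879; Band 2 + 30 → 28874; Band 3 − 240 → 43315; Band 4 + 80 → 96214; Band 5 + 340 → 64058; Band 6 + 280 → 77537; Band 7 + 150 → 145795
→ [12879, 28874, 43315, 96214, 64058, 77537, 145795]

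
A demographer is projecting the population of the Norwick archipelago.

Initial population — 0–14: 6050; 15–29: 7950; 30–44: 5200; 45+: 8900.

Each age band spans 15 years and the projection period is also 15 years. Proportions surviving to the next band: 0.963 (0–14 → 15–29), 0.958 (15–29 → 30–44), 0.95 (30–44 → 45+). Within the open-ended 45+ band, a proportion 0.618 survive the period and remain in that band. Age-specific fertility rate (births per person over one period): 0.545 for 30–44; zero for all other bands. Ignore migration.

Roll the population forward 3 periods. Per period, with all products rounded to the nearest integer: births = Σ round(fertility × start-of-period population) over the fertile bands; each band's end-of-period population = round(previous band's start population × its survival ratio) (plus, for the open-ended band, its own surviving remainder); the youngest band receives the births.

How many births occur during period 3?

After projecting period 1:
Births: 5200 × 0.545 = 2834
15–29: 6050 × 0.963 = 5826
30–44: 7950 × 0.958 = 7616
45+: 5200 × 0.95 + 8900 × 0.618 = 4940 + 5500 = 10440
End of period: [2834, 5826, 7616, 10440]
After projecting period 2:
Births: 7616 × 0.545 = 4151
15–29: 2834 × 0.963 = 2729
30–44: 5826 × 0.958 = 5581
45+: 7616 × 0.95 + 10440 × 0.618 = 7235 + 6452 = 13687
End of period: [4151, 2729, 5581, 13687]
After projecting period 3:
Births: 5581 × 0.545 = 3042
15–29: 4151 × 0.963 = 3997
30–44: 2729 × 0.958 = 2614
45+: 5581 × 0.95 + 13687 × 0.618 = 5302 + 8459 = 13761
End of period: [3042, 3997, 2614, 13761]

3042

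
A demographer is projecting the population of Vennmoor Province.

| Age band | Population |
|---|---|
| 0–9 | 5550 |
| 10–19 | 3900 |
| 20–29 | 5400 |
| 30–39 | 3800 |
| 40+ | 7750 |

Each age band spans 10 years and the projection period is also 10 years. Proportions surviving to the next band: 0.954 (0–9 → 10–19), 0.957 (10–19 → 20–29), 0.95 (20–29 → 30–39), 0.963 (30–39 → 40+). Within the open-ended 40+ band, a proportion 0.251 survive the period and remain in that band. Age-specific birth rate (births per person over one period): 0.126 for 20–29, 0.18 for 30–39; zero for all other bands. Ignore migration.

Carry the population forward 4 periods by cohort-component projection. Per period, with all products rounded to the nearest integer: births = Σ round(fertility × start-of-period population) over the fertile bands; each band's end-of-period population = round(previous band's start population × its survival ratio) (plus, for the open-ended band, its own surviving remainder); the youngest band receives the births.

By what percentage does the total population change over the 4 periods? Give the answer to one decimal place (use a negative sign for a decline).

-59.9

After projecting period 1:
Births: 5400 × 0.126 = 680, 3800 × 0.18 = 684 ⇒ total 1364
10–19: 5550 × 0.954 = 5295
20–29: 3900 × 0.957 = 3732
30–39: 5400 × 0.95 = 5130
40+: 3800 × 0.963 + 7750 × 0.251 = 3659 + 1945 = 5604
Population now: 0–9=1364, 10–19=5295, 20–29=3732, 30–39=5130, 40+=5604
After projecting period 2:
Births: 3732 × 0.126 = 470, 5130 × 0.18 = 923 ⇒ total 1393
10–19: 1364 × 0.954 = 1301
20–29: 5295 × 0.957 = 5067
30–39: 3732 × 0.95 = 3545
40+: 5130 × 0.963 + 5604 × 0.251 = 4940 + 1407 = 6347
Population now: 0–9=1393, 10–19=1301, 20–29=5067, 30–39=3545, 40+=6347
After projecting period 3:
Births: 5067 × 0.126 = 638, 3545 × 0.18 = 638 ⇒ total 1276
10–19: 1393 × 0.954 = 1329
20–29: 1301 × 0.957 = 1245
30–39: 5067 × 0.95 = 4814
40+: 3545 × 0.963 + 6347 × 0.251 = 3414 + 1593 = 5007
Population now: 0–9=1276, 10–19=1329, 20–29=1245, 30–39=4814, 40+=5007
After projecting period 4:
Births: 1245 × 0.126 = 157, 4814 × 0.18 = 867 ⇒ total 1024
10–19: 1276 × 0.954 = 1217
20–29: 1329 × 0.957 = 1272
30–39: 1245 × 0.95 = 1183
40+: 4814 × 0.963 + 5007 × 0.251 = 4636 + 1257 = 5893
Population now: 0–9=1024, 10–19=1217, 20–29=1272, 30–39=1183, 40+=5893
Total: 26400 → 10589; change = -15811; percentage change = -59.9%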